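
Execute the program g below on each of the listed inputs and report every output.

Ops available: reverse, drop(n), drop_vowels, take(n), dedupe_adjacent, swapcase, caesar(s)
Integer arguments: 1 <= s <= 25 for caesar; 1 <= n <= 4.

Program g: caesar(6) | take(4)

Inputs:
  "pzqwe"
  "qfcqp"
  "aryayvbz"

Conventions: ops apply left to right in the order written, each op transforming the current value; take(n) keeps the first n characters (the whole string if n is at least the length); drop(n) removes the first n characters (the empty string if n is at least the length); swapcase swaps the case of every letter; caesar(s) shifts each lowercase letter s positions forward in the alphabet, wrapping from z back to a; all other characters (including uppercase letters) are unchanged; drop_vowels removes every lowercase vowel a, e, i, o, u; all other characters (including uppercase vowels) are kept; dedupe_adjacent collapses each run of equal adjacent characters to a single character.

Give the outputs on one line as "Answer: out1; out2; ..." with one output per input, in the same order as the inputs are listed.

Execution, op by op:
  "pzqwe" -> "vfwck" -> "vfwc"
  "qfcqp" -> "wliwv" -> "wliw"
  "aryayvbz" -> "gxegebhf" -> "gxeg"

"vfwc"; "wliw"; "gxeg"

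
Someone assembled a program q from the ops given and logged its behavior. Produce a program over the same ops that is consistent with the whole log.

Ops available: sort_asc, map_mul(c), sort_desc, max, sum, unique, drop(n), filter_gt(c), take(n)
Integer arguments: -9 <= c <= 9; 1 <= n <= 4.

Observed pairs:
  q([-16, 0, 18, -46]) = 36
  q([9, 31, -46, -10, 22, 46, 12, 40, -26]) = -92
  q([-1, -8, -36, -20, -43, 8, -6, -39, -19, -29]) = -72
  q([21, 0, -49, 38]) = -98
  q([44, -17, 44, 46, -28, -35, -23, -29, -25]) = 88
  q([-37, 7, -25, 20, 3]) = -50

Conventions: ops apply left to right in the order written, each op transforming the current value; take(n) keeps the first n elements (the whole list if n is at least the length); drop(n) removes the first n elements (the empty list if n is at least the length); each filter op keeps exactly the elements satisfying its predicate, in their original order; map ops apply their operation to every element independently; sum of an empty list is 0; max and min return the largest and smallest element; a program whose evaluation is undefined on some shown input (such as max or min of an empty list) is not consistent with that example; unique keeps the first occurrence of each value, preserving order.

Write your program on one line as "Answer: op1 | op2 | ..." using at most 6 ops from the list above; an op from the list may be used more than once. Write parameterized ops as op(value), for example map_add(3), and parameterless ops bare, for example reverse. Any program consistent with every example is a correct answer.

map_mul(-2) | map_mul(-1) | take(3) | drop(2) | sum

Check, running the answer program on each example:
  [-16, 0, 18, -46] -> [32, 0, -36, 92] -> [-32, 0, 36, -92] -> [-32, 0, 36] -> [36] -> 36
  [9, 31, -46, -10, 22, 46, 12, 40, -26] -> [-18, -62, 92, 20, -44, -92, -24, -80, 52] -> [18, 62, -92, -20, 44, 92, 24, 80, -52] -> [18, 62, -92] -> [-92] -> -92
  [-1, -8, -36, -20, -43, 8, -6, -39, -19, -29] -> [2, 16, 72, 40, 86, -16, 12, 78, 38, 58] -> [-2, -16, -72, -40, -86, 16, -12, -78, -38, -58] -> [-2, -16, -72] -> [-72] -> -72
  [21, 0, -49, 38] -> [-42, 0, 98, -76] -> [42, 0, -98, 76] -> [42, 0, -98] -> [-98] -> -98
  [44, -17, 44, 46, -28, -35, -23, -29, -25] -> [-88, 34, -88, -92, 56, 70, 46, 58, 50] -> [88, -34, 88, 92, -56, -70, -46, -58, -50] -> [88, -34, 88] -> [88] -> 88
  [-37, 7, -25, 20, 3] -> [74, -14, 50, -40, -6] -> [-74, 14, -50, 40, 6] -> [-74, 14, -50] -> [-50] -> -50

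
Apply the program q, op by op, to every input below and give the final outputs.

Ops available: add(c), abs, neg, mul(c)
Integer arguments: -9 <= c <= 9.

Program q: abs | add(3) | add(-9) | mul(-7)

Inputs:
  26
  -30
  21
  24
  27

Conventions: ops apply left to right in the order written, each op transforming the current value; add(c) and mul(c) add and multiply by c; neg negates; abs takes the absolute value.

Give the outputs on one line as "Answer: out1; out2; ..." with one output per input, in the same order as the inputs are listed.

Execution, op by op:
  26 -> 26 -> 29 -> 20 -> -140
  -30 -> 30 -> 33 -> 24 -> -168
  21 -> 21 -> 24 -> 15 -> -105
  24 -> 24 -> 27 -> 18 -> -126
  27 -> 27 -> 30 -> 21 -> -147

-140; -168; -105; -126; -147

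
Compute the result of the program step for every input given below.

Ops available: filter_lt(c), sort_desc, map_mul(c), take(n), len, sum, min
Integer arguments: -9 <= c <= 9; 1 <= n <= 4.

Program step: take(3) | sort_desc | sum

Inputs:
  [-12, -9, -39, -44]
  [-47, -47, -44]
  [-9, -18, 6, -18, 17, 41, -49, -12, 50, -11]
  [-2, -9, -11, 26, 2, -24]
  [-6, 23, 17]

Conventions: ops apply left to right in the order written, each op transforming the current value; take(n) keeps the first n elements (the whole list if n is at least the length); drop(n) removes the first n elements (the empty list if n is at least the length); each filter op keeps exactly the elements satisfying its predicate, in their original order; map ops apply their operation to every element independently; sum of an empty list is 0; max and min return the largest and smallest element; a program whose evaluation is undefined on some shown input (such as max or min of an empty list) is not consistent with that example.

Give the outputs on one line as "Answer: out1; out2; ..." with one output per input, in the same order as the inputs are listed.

-60; -138; -21; -22; 34

Execution, op by op:
  [-12, -9, -39, -44] -> [-12, -9, -39] -> [-9, -12, -39] -> -60
  [-47, -47, -44] -> [-47, -47, -44] -> [-44, -47, -47] -> -138
  [-9, -18, 6, -18, 17, 41, -49, -12, 50, -11] -> [-9, -18, 6] -> [6, -9, -18] -> -21
  [-2, -9, -11, 26, 2, -24] -> [-2, -9, -11] -> [-2, -9, -11] -> -22
  [-6, 23, 17] -> [-6, 23, 17] -> [23, 17, -6] -> 34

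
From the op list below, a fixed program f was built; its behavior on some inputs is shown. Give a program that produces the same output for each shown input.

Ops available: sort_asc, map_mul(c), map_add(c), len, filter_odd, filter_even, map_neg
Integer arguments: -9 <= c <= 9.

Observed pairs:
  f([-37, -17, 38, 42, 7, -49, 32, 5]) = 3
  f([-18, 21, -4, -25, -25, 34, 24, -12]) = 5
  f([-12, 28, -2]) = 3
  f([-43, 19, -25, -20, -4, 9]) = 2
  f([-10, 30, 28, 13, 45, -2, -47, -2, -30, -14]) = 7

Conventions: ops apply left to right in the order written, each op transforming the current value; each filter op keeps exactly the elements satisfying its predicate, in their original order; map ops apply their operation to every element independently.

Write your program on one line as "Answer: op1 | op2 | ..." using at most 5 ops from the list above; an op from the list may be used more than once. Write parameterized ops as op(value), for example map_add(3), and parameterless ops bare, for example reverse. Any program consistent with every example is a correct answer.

filter_even | map_mul(-4) | map_neg | len

Check, running the answer program on each example:
  [-37, -17, 38, 42, 7, -49, 32, 5] -> [38, 42, 32] -> [-152, -168, -128] -> [152, 168, 128] -> 3
  [-18, 21, -4, -25, -25, 34, 24, -12] -> [-18, -4, 34, 24, -12] -> [72, 16, -136, -96, 48] -> [-72, -16, 136, 96, -48] -> 5
  [-12, 28, -2] -> [-12, 28, -2] -> [48, -112, 8] -> [-48, 112, -8] -> 3
  [-43, 19, -25, -20, -4, 9] -> [-20, -4] -> [80, 16] -> [-80, -16] -> 2
  [-10, 30, 28, 13, 45, -2, -47, -2, -30, -14] -> [-10, 30, 28, -2, -2, -30, -14] -> [40, -120, -112, 8, 8, 120, 56] -> [-40, 120, 112, -8, -8, -120, -56] -> 7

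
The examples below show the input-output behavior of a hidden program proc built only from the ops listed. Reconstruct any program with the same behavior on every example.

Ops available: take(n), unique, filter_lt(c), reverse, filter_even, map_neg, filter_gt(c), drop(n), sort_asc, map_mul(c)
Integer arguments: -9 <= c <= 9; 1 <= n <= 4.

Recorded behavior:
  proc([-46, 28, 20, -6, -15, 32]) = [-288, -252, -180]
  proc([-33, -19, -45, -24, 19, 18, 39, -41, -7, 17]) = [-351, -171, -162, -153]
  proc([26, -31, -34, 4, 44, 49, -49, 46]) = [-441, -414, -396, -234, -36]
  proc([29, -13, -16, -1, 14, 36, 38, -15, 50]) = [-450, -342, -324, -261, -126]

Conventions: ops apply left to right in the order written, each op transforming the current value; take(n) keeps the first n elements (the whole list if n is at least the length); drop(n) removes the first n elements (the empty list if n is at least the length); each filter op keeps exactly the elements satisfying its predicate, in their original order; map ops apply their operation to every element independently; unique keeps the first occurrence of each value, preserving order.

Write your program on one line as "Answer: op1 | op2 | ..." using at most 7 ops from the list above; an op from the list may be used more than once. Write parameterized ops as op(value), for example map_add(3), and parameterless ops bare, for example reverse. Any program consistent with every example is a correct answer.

map_mul(9) | filter_gt(2) | reverse | sort_asc | map_neg | reverse

Check, running the answer program on each example:
  [-46, 28, 20, -6, -15, 32] -> [-414, 252, 180, -54, -135, 288] -> [252, 180, 288] -> [288, 180, 252] -> [180, 252, 288] -> [-180, -252, -288] -> [-288, -252, -180]
  [-33, -19, -45, -24, 19, 18, 39, -41, -7, 17] -> [-297, -171, -405, -216, 171, 162, 351, -369, -63, 153] -> [171, 162, 351, 153] -> [153, 351, 162, 171] -> [153, 162, 171, 351] -> [-153, -162, -171, -351] -> [-351, -171, -162, -153]
  [26, -31, -34, 4, 44, 49, -49, 46] -> [234, -279, -306, 36, 396, 441, -441, 414] -> [234, 36, 396, 441, 414] -> [414, 441, 396, 36, 234] -> [36, 234, 396, 414, 441] -> [-36, -234, -396, -414, -441] -> [-441, -414, -396, -234, -36]
  [29, -13, -16, -1, 14, 36, 38, -15, 50] -> [261, -117, -144, -9, 126, 324, 342, -135, 450] -> [261, 126, 324, 342, 450] -> [450, 342, 324, 126, 261] -> [126, 261, 324, 342, 450] -> [-126, -261, -324, -342, -450] -> [-450, -342, -324, -261, -126]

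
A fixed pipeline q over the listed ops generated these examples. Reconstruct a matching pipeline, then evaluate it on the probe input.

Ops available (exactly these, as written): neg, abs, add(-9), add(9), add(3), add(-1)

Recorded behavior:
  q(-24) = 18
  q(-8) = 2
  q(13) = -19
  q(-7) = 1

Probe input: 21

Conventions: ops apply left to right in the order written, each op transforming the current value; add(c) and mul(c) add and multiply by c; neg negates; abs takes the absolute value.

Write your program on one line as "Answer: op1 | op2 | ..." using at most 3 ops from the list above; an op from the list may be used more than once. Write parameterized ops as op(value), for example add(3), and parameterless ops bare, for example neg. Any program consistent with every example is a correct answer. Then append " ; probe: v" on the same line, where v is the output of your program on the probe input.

neg | add(-9) | add(3) ; probe: -27

Check, running the answer program on each example:
  -24 -> 24 -> 15 -> 18
  -8 -> 8 -> -1 -> 2
  13 -> -13 -> -22 -> -19
  -7 -> 7 -> -2 -> 1
  probe: 21 -> -21 -> -30 -> -27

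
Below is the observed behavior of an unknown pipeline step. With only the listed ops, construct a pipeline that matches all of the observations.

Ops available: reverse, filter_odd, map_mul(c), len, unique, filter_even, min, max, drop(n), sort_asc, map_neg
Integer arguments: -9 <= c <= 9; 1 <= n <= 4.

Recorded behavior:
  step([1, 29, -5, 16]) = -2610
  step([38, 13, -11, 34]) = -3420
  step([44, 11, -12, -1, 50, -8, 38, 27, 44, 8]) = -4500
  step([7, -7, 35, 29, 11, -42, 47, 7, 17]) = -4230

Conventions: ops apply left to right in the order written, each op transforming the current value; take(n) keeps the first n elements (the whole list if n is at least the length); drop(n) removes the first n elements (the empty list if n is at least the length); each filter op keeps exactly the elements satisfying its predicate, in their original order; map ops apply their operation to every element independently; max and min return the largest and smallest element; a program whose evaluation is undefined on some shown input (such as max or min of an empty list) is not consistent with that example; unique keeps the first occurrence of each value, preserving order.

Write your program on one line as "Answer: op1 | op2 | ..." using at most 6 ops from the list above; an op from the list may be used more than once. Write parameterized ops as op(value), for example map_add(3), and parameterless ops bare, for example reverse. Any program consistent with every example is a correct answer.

map_neg | map_mul(-5) | map_mul(2) | map_mul(-9) | reverse | min

Check, running the answer program on each example:
  [1, 29, -5, 16] -> [-1, -29, 5, -16] -> [5, 145, -25, 80] -> [10, 290, -50, 160] -> [-90, -2610, 450, -1440] -> [-1440, 450, -2610, -90] -> -2610
  [38, 13, -11, 34] -> [-38, -13, 11, -34] -> [190, 65, -55, 170] -> [380, 130, -110, 340] -> [-3420, -1170, 990, -3060] -> [-3060, 990, -1170, -3420] -> -3420
  [44, 11, -12, -1, 50, -8, 38, 27, 44, 8] -> [-44, -11, 12, 1, -50, 8, -38, -27, -44, -8] -> [220, 55, -60, -5, 250, -40, 190, 135, 220, 40] -> [440, 110, -120, -10, 500, -80, 380, 270, 440, 80] -> [-3960, -990, 1080, 90, -4500, 720, -3420, -2430, -3960, -720] -> [-720, -3960, -2430, -3420, 720, -4500, 90, 1080, -990, -3960] -> -4500
  [7, -7, 35, 29, 11, -42, 47, 7, 17] -> [-7, 7, -35, -29, -11, 42, -47, -7, -17] -> [35, -35, 175, 145, 55, -210, 235, 35, 85] -> [70, -70, 350, 290, 110, -420, 470, 70, 170] -> [-630, 630, -3150, -2610, -990, 3780, -4230, -630, -1530] -> [-1530, -630, -4230, 3780, -990, -2610, -3150, 630, -630] -> -4230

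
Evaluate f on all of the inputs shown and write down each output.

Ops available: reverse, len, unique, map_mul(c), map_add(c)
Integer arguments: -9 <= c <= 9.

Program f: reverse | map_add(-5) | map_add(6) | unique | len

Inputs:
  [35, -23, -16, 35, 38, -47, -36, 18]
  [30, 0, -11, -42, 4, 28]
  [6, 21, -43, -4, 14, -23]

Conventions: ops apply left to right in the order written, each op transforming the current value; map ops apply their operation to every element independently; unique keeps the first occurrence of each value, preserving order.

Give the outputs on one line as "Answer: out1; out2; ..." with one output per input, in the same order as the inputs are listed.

Execution, op by op:
  [35, -23, -16, 35, 38, -47, -36, 18] -> [18, -36, -47, 38, 35, -16, -23, 35] -> [13, -41, -52, 33, 30, -21, -28, 30] -> [19, -35, -46, 39, 36, -15, -22, 36] -> [19, -35, -46, 39, 36, -15, -22] -> 7
  [30, 0, -11, -42, 4, 28] -> [28, 4, -42, -11, 0, 30] -> [23, -1, -47, -16, -5, 25] -> [29, 5, -41, -10, 1, 31] -> [29, 5, -41, -10, 1, 31] -> 6
  [6, 21, -43, -4, 14, -23] -> [-23, 14, -4, -43, 21, 6] -> [-28, 9, -9, -48, 16, 1] -> [-22, 15, -3, -42, 22, 7] -> [-22, 15, -3, -42, 22, 7] -> 6

7; 6; 6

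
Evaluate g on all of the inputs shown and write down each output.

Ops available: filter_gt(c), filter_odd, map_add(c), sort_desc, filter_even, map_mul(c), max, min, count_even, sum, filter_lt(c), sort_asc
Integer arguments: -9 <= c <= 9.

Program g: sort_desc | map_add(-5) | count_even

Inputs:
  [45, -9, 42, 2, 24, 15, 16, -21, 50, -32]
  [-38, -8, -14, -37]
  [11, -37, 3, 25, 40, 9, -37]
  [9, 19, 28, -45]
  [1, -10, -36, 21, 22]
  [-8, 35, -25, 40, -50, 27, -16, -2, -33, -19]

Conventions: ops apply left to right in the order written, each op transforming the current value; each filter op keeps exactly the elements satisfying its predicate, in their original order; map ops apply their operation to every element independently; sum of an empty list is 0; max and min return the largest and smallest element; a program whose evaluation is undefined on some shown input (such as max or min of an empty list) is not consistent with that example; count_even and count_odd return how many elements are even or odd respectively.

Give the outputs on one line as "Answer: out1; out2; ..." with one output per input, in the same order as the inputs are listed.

Execution, op by op:
  [45, -9, 42, 2, 24, 15, 16, -21, 50, -32] -> [50, 45, 42, 24, 16, 15, 2, -9, -21, -32] -> [45, 40, 37, 19, 11, 10, -3, -14, -26, -37] -> 4
  [-38, -8, -14, -37] -> [-8, -14, -37, -38] -> [-13, -19, -42, -43] -> 1
  [11, -37, 3, 25, 40, 9, -37] -> [40, 25, 11, 9, 3, -37, -37] -> [35, 20, 6, 4, -2, -42, -42] -> 6
  [9, 19, 28, -45] -> [28, 19, 9, -45] -> [23, 14, 4, -50] -> 3
  [1, -10, -36, 21, 22] -> [22, 21, 1, -10, -36] -> [17, 16, -4, -15, -41] -> 2
  [-8, 35, -25, 40, -50, 27, -16, -2, -33, -19] -> [40, 35, 27, -2, -8, -16, -19, -25, -33, -50] -> [35, 30, 22, -7, -13, -21, -24, -30, -38, -55] -> 5

4; 1; 6; 3; 2; 5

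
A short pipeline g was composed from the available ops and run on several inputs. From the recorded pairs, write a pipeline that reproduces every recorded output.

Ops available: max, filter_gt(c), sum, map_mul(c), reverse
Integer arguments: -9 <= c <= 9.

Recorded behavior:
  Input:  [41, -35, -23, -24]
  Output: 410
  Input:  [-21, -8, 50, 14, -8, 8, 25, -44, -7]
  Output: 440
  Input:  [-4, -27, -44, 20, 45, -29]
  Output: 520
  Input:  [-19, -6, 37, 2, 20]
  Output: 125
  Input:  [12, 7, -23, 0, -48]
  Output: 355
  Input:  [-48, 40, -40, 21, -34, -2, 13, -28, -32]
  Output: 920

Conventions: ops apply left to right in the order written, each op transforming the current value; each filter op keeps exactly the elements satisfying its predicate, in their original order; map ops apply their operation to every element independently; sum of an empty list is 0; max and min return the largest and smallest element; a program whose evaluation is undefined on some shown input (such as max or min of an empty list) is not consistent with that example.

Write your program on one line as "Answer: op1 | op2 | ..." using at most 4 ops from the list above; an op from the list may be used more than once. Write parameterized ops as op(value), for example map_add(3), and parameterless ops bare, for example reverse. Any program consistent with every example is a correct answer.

map_mul(-5) | filter_gt(1) | reverse | sum

Check, running the answer program on each example:
  [41, -35, -23, -24] -> [-205, 175, 115, 120] -> [175, 115, 120] -> [120, 115, 175] -> 410
  [-21, -8, 50, 14, -8, 8, 25, -44, -7] -> [105, 40, -250, -70, 40, -40, -125, 220, 35] -> [105, 40, 40, 220, 35] -> [35, 220, 40, 40, 105] -> 440
  [-4, -27, -44, 20, 45, -29] -> [20, 135, 220, -100, -225, 145] -> [20, 135, 220, 145] -> [145, 220, 135, 20] -> 520
  [-19, -6, 37, 2, 20] -> [95, 30, -185, -10, -100] -> [95, 30] -> [30, 95] -> 125
  [12, 7, -23, 0, -48] -> [-60, -35, 115, 0, 240] -> [115, 240] -> [240, 115] -> 355
  [-48, 40, -40, 21, -34, -2, 13, -28, -32] -> [240, -200, 200, -105, 170, 10, -65, 140, 160] -> [240, 200, 170, 10, 140, 160] -> [160, 140, 10, 170, 200, 240] -> 920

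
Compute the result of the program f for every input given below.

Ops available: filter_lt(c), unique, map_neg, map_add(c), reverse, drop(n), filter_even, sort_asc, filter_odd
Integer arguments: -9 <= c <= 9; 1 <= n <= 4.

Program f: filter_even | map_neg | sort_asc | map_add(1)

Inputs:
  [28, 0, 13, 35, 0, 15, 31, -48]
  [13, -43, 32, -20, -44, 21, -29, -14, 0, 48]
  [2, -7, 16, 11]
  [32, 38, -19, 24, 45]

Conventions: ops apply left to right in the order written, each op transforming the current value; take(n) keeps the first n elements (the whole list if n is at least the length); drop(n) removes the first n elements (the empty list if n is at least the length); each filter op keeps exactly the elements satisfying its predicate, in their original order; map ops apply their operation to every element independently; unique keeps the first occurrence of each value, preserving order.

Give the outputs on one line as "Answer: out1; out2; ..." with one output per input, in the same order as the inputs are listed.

[-27, 1, 1, 49]; [-47, -31, 1, 15, 21, 45]; [-15, -1]; [-37, -31, -23]

Execution, op by op:
  [28, 0, 13, 35, 0, 15, 31, -48] -> [28, 0, 0, -48] -> [-28, 0, 0, 48] -> [-28, 0, 0, 48] -> [-27, 1, 1, 49]
  [13, -43, 32, -20, -44, 21, -29, -14, 0, 48] -> [32, -20, -44, -14, 0, 48] -> [-32, 20, 44, 14, 0, -48] -> [-48, -32, 0, 14, 20, 44] -> [-47, -31, 1, 15, 21, 45]
  [2, -7, 16, 11] -> [2, 16] -> [-2, -16] -> [-16, -2] -> [-15, -1]
  [32, 38, -19, 24, 45] -> [32, 38, 24] -> [-32, -38, -24] -> [-38, -32, -24] -> [-37, -31, -23]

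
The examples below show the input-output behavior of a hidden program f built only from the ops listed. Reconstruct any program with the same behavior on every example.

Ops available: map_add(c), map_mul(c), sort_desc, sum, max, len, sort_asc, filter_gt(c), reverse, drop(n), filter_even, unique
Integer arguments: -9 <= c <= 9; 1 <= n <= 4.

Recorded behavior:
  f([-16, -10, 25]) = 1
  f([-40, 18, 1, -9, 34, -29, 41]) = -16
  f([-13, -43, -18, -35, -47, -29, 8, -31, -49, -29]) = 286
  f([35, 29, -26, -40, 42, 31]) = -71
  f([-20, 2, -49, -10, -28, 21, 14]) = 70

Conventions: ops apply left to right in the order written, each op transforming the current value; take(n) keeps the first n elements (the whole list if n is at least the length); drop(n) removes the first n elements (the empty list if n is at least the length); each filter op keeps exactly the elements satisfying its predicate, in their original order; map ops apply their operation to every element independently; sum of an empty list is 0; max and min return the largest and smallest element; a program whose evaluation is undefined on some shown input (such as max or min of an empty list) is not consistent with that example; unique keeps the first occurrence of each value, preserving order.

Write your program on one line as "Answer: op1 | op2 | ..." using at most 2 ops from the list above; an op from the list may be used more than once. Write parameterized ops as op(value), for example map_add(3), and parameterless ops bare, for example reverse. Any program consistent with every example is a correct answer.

map_mul(-1) | sum

Check, running the answer program on each example:
  [-16, -10, 25] -> [16, 10, -25] -> 1
  [-40, 18, 1, -9, 34, -29, 41] -> [40, -18, -1, 9, -34, 29, -41] -> -16
  [-13, -43, -18, -35, -47, -29, 8, -31, -49, -29] -> [13, 43, 18, 35, 47, 29, -8, 31, 49, 29] -> 286
  [35, 29, -26, -40, 42, 31] -> [-35, -29, 26, 40, -42, -31] -> -71
  [-20, 2, -49, -10, -28, 21, 14] -> [20, -2, 49, 10, 28, -21, -14] -> 70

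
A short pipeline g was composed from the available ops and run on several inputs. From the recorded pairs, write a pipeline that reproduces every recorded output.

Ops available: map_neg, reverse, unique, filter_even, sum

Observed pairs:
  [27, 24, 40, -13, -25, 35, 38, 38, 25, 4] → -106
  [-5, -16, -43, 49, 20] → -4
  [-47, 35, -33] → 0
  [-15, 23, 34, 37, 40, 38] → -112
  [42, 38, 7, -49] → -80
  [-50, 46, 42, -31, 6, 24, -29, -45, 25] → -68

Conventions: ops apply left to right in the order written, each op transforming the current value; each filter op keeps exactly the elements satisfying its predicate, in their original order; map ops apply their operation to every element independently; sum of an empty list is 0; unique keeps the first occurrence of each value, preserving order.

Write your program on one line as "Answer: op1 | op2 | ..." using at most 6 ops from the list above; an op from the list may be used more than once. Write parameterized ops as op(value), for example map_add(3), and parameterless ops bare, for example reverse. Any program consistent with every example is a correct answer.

filter_even | reverse | map_neg | unique | sum

Check, running the answer program on each example:
  [27, 24, 40, -13, -25, 35, 38, 38, 25, 4] -> [24, 40, 38, 38, 4] -> [4, 38, 38, 40, 24] -> [-4, -38, -38, -40, -24] -> [-4, -38, -40, -24] -> -106
  [-5, -16, -43, 49, 20] -> [-16, 20] -> [20, -16] -> [-20, 16] -> [-20, 16] -> -4
  [-47, 35, -33] -> [] -> [] -> [] -> [] -> 0
  [-15, 23, 34, 37, 40, 38] -> [34, 40, 38] -> [38, 40, 34] -> [-38, -40, -34] -> [-38, -40, -34] -> -112
  [42, 38, 7, -49] -> [42, 38] -> [38, 42] -> [-38, -42] -> [-38, -42] -> -80
  [-50, 46, 42, -31, 6, 24, -29, -45, 25] -> [-50, 46, 42, 6, 24] -> [24, 6, 42, 46, -50] -> [-24, -6, -42, -46, 50] -> [-24, -6, -42, -46, 50] -> -68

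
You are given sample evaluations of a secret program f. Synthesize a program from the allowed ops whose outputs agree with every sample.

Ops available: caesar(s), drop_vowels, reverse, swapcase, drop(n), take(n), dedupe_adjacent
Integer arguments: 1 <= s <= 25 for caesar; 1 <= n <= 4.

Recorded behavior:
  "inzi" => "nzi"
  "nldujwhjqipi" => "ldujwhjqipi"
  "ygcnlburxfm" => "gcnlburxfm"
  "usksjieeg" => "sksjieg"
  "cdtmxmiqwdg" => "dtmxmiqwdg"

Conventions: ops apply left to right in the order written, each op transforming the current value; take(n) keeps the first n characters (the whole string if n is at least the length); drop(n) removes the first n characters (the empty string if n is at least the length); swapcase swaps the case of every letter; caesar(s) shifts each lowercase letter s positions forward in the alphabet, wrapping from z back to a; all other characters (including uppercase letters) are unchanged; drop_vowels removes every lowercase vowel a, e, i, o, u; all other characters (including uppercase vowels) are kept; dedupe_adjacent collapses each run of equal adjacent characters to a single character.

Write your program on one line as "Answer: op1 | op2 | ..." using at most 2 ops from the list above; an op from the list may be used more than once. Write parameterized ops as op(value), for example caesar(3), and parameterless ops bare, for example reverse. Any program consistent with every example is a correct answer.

dedupe_adjacent | drop(1)

Check, running the answer program on each example:
  "inzi" -> "inzi" -> "nzi"
  "nldujwhjqipi" -> "nldujwhjqipi" -> "ldujwhjqipi"
  "ygcnlburxfm" -> "ygcnlburxfm" -> "gcnlburxfm"
  "usksjieeg" -> "usksjieg" -> "sksjieg"
  "cdtmxmiqwdg" -> "cdtmxmiqwdg" -> "dtmxmiqwdg"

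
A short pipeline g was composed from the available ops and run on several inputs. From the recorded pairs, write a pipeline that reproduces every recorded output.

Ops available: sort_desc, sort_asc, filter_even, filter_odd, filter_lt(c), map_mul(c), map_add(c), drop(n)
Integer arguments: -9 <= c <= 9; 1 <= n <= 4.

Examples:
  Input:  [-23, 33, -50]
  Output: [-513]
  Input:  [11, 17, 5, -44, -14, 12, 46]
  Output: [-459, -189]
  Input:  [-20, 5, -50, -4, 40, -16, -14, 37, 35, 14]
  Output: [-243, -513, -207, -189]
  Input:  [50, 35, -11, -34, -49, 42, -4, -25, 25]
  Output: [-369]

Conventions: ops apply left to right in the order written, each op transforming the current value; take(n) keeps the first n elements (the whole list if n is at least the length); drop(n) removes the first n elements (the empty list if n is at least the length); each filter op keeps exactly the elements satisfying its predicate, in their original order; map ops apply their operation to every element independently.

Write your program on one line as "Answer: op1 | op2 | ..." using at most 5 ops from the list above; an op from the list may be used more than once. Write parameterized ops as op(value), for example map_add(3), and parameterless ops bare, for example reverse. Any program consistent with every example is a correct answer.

filter_even | filter_lt(-6) | map_add(-7) | map_mul(9)

Check, running the answer program on each example:
  [-23, 33, -50] -> [-50] -> [-50] -> [-57] -> [-513]
  [11, 17, 5, -44, -14, 12, 46] -> [-44, -14, 12, 46] -> [-44, -14] -> [-51, -21] -> [-459, -189]
  [-20, 5, -50, -4, 40, -16, -14, 37, 35, 14] -> [-20, -50, -4, 40, -16, -14, 14] -> [-20, -50, -16, -14] -> [-27, -57, -23, -21] -> [-243, -513, -207, -189]
  [50, 35, -11, -34, -49, 42, -4, -25, 25] -> [50, -34, 42, -4] -> [-34] -> [-41] -> [-369]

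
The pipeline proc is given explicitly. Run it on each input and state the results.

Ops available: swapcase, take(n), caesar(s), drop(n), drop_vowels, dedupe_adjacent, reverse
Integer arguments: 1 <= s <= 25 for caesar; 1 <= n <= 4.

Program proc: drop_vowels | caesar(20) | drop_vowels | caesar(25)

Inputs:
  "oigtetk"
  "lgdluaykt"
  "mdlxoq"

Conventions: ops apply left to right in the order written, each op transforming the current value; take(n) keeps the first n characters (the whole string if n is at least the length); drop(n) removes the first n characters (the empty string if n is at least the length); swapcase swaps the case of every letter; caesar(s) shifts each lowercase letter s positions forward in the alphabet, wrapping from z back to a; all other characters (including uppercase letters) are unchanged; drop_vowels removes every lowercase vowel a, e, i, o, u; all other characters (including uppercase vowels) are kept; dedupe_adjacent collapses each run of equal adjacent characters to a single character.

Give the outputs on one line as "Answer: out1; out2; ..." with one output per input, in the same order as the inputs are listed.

"mm"; "ewerm"; "fweqj"

Execution, op by op:
  "oigtetk" -> "gttk" -> "anne" -> "nn" -> "mm"
  "lgdluaykt" -> "lgdlykt" -> "faxfsen" -> "fxfsn" -> "ewerm"
  "mdlxoq" -> "mdlxq" -> "gxfrk" -> "gxfrk" -> "fweqj"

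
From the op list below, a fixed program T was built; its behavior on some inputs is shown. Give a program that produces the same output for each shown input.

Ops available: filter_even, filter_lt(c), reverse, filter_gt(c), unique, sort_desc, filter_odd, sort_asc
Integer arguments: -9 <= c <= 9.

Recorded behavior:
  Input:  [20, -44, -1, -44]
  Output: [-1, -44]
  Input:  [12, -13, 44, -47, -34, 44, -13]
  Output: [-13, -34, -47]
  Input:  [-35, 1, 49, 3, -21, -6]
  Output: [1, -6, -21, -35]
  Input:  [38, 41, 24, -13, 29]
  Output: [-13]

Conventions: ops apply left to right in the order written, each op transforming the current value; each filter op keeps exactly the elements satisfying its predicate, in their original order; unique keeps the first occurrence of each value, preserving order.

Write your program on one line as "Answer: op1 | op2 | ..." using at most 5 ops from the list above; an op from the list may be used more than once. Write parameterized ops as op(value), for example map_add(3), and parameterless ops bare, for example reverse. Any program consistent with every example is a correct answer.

reverse | filter_lt(2) | unique | reverse | sort_desc

Check, running the answer program on each example:
  [20, -44, -1, -44] -> [-44, -1, -44, 20] -> [-44, -1, -44] -> [-44, -1] -> [-1, -44] -> [-1, -44]
  [12, -13, 44, -47, -34, 44, -13] -> [-13, 44, -34, -47, 44, -13, 12] -> [-13, -34, -47, -13] -> [-13, -34, -47] -> [-47, -34, -13] -> [-13, -34, -47]
  [-35, 1, 49, 3, -21, -6] -> [-6, -21, 3, 49, 1, -35] -> [-6, -21, 1, -35] -> [-6, -21, 1, -35] -> [-35, 1, -21, -6] -> [1, -6, -21, -35]
  [38, 41, 24, -13, 29] -> [29, -13, 24, 41, 38] -> [-13] -> [-13] -> [-13] -> [-13]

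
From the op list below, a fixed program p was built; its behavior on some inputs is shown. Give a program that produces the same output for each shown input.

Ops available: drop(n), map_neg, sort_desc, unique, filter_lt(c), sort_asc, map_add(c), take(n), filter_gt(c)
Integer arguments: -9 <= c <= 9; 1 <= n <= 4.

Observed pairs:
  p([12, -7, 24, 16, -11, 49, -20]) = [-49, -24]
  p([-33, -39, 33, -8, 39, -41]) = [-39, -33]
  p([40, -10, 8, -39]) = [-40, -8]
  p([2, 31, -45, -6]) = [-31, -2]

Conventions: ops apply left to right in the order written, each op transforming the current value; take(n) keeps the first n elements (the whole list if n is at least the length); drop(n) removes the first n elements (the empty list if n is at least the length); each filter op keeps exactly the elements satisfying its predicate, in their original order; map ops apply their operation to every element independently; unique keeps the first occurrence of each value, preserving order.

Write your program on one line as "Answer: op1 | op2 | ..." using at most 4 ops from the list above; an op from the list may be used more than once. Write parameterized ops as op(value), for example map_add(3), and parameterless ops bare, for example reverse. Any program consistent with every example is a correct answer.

sort_desc | take(2) | map_neg

Check, running the answer program on each example:
  [12, -7, 24, 16, -11, 49, -20] -> [49, 24, 16, 12, -7, -11, -20] -> [49, 24] -> [-49, -24]
  [-33, -39, 33, -8, 39, -41] -> [39, 33, -8, -33, -39, -41] -> [39, 33] -> [-39, -33]
  [40, -10, 8, -39] -> [40, 8, -10, -39] -> [40, 8] -> [-40, -8]
  [2, 31, -45, -6] -> [31, 2, -6, -45] -> [31, 2] -> [-31, -2]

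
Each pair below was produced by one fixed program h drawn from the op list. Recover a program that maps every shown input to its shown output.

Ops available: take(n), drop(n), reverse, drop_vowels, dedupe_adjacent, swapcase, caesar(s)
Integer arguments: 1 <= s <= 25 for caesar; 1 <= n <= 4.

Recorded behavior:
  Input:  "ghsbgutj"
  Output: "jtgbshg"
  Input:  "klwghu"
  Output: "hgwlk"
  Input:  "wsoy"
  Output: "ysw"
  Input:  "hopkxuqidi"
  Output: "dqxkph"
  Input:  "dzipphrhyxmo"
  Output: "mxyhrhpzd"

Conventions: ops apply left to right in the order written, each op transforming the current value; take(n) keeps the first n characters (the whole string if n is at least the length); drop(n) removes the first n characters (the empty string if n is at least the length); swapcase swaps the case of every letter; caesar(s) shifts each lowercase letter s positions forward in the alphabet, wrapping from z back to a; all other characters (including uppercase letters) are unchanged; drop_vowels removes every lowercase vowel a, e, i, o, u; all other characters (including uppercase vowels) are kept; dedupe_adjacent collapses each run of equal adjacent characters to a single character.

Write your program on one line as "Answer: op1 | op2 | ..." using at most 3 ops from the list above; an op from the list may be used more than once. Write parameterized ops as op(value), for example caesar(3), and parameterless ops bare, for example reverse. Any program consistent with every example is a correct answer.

drop_vowels | reverse | dedupe_adjacent

Check, running the answer program on each example:
  "ghsbgutj" -> "ghsbgtj" -> "jtgbshg" -> "jtgbshg"
  "klwghu" -> "klwgh" -> "hgwlk" -> "hgwlk"
  "wsoy" -> "wsy" -> "ysw" -> "ysw"
  "hopkxuqidi" -> "hpkxqd" -> "dqxkph" -> "dqxkph"
  "dzipphrhyxmo" -> "dzpphrhyxm" -> "mxyhrhppzd" -> "mxyhrhpzd"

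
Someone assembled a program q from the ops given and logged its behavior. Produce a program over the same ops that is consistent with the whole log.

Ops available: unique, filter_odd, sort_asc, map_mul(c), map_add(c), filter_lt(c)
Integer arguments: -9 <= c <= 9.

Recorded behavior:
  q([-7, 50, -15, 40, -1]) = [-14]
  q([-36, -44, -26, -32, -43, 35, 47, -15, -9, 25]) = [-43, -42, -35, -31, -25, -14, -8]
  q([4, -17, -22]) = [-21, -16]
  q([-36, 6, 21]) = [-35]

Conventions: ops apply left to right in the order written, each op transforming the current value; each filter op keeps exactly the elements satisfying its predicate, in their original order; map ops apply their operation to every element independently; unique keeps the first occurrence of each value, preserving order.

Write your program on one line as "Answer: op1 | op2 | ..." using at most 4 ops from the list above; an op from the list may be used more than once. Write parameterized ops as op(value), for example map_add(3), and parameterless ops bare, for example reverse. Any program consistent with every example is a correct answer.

sort_asc | map_add(1) | filter_lt(-7)

Check, running the answer program on each example:
  [-7, 50, -15, 40, -1] -> [-15, -7, -1, 40, 50] -> [-14, -6, 0, 41, 51] -> [-14]
  [-36, -44, -26, -32, -43, 35, 47, -15, -9, 25] -> [-44, -43, -36, -32, -26, -15, -9, 25, 35, 47] -> [-43, -42, -35, -31, -25, -14, -8, 26, 36, 48] -> [-43, -42, -35, -31, -25, -14, -8]
  [4, -17, -22] -> [-22, -17, 4] -> [-21, -16, 5] -> [-21, -16]
  [-36, 6, 21] -> [-36, 6, 21] -> [-35, 7, 22] -> [-35]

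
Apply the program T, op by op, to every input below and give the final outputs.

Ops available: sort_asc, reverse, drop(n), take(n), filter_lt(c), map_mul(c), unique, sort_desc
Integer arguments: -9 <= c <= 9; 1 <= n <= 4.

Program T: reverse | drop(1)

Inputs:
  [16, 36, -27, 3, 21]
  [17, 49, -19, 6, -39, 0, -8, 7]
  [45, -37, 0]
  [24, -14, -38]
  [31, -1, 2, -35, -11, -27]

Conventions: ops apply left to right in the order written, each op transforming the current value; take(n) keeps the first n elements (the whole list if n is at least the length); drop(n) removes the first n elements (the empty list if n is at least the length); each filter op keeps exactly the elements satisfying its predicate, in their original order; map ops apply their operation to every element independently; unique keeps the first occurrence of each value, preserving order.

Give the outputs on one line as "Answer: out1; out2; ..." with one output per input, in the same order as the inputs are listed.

[3, -27, 36, 16]; [-8, 0, -39, 6, -19, 49, 17]; [-37, 45]; [-14, 24]; [-11, -35, 2, -1, 31]

Execution, op by op:
  [16, 36, -27, 3, 21] -> [21, 3, -27, 36, 16] -> [3, -27, 36, 16]
  [17, 49, -19, 6, -39, 0, -8, 7] -> [7, -8, 0, -39, 6, -19, 49, 17] -> [-8, 0, -39, 6, -19, 49, 17]
  [45, -37, 0] -> [0, -37, 45] -> [-37, 45]
  [24, -14, -38] -> [-38, -14, 24] -> [-14, 24]
  [31, -1, 2, -35, -11, -27] -> [-27, -11, -35, 2, -1, 31] -> [-11, -35, 2, -1, 31]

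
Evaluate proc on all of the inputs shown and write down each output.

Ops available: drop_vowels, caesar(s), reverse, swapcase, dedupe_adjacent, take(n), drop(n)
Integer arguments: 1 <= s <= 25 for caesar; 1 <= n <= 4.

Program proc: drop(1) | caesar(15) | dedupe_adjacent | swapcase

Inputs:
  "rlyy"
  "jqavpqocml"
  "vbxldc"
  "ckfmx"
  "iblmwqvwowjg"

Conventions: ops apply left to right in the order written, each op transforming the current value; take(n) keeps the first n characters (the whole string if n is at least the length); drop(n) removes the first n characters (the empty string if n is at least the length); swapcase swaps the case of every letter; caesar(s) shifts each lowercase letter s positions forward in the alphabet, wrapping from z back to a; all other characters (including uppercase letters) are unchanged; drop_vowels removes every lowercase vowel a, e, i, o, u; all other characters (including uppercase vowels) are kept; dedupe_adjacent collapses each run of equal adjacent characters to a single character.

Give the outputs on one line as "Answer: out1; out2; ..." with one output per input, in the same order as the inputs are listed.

Execution, op by op:
  "rlyy" -> "lyy" -> "ann" -> "an" -> "AN"
  "jqavpqocml" -> "qavpqocml" -> "fpkefdrba" -> "fpkefdrba" -> "FPKEFDRBA"
  "vbxldc" -> "bxldc" -> "qmasr" -> "qmasr" -> "QMASR"
  "ckfmx" -> "kfmx" -> "zubm" -> "zubm" -> "ZUBM"
  "iblmwqvwowjg" -> "blmwqvwowjg" -> "qablfkldlyv" -> "qablfkldlyv" -> "QABLFKLDLYV"

"AN"; "FPKEFDRBA"; "QMASR"; "ZUBM"; "QABLFKLDLYV"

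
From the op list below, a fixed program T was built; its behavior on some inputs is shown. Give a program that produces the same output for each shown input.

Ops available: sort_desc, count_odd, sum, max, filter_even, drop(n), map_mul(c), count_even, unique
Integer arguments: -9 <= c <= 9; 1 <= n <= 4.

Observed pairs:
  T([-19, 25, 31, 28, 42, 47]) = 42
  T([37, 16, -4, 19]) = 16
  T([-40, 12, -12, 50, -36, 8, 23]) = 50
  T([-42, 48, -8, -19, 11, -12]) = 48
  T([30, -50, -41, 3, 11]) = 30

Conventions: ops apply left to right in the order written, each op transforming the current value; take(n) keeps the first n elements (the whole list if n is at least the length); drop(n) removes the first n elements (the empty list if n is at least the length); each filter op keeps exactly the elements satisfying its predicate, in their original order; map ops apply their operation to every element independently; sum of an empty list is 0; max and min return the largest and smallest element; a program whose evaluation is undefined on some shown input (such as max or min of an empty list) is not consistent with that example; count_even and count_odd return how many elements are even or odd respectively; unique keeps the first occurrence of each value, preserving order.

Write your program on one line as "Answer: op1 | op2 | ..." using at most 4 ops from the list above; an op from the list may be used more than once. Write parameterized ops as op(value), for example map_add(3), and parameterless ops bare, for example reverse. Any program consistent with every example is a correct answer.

sort_desc | filter_even | max

Check, running the answer program on each example:
  [-19, 25, 31, 28, 42, 47] -> [47, 42, 31, 28, 25, -19] -> [42, 28] -> 42
  [37, 16, -4, 19] -> [37, 19, 16, -4] -> [16, -4] -> 16
  [-40, 12, -12, 50, -36, 8, 23] -> [50, 23, 12, 8, -12, -36, -40] -> [50, 12, 8, -12, -36, -40] -> 50
  [-42, 48, -8, -19, 11, -12] -> [48, 11, -8, -12, -19, -42] -> [48, -8, -12, -42] -> 48
  [30, -50, -41, 3, 11] -> [30, 11, 3, -41, -50] -> [30, -50] -> 30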